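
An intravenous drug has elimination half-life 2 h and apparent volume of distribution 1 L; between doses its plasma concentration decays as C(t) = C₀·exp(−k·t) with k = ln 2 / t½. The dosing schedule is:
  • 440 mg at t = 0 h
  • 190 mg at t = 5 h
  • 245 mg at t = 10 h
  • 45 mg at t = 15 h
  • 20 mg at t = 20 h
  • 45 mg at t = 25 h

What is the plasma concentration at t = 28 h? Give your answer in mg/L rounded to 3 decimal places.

18.228 mg/L

k = ln 2 / 2 = 0.34657 per h
Dose 1 (440 mg at t=0 h): 440·exp(−0.34657·28) = 0.027 mg/L
Dose 2 (190 mg at t=5 h): 190·exp(−0.34657·23) = 0.066 mg/L
Dose 3 (245 mg at t=10 h): 245·exp(−0.34657·18) = 0.479 mg/L
Dose 4 (45 mg at t=15 h): 45·exp(−0.34657·13) = 0.497 mg/L
Dose 5 (20 mg at t=20 h): 20·exp(−0.34657·8) = 1.250 mg/L
Dose 6 (45 mg at t=25 h): 45·exp(−0.34657·3) = 15.910 mg/L
C(28) = 0.027 + 0.066 + 0.479 + 0.497 + 1.250 + 15.910 = 18.228 mg/L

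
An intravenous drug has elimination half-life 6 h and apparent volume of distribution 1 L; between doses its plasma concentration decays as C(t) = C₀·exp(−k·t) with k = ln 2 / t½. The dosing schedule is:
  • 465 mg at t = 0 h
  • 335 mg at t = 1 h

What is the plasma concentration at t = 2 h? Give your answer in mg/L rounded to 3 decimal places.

667.522 mg/L

k = ln 2 / 6 = 0.11552 per h
Dose 1 (465 mg at t=0 h): 465·exp(−0.11552·2) = 369.071 mg/L
Dose 2 (335 mg at t=1 h): 335·exp(−0.11552·1) = 298.451 mg/L
C(2) = 369.071 + 298.451 = 667.522 mg/L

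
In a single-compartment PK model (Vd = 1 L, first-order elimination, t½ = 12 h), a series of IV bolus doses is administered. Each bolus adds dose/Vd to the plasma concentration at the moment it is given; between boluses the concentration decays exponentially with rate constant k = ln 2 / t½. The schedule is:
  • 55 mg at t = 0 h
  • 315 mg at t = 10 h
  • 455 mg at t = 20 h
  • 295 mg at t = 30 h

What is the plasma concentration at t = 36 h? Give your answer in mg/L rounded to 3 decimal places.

466.197 mg/L

k = ln 2 / 12 = 0.05776 per h
Dose 1 (55 mg at t=0 h): 55·exp(−0.05776·36) = 6.875 mg/L
Dose 2 (315 mg at t=10 h): 315·exp(−0.05776·26) = 70.158 mg/L
Dose 3 (455 mg at t=20 h): 455·exp(−0.05776·16) = 180.567 mg/L
Dose 4 (295 mg at t=30 h): 295·exp(−0.05776·6) = 208.597 mg/L
C(36) = 6.875 + 70.158 + 180.567 + 208.597 = 466.197 mg/L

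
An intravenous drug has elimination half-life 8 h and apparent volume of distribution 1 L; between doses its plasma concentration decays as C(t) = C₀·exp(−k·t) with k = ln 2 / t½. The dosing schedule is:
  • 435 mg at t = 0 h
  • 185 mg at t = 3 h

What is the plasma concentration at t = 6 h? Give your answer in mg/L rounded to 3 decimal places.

401.307 mg/L

k = ln 2 / 8 = 0.08664 per h
Dose 1 (435 mg at t=0 h): 435·exp(−0.08664·6) = 258.653 mg/L
Dose 2 (185 mg at t=3 h): 185·exp(−0.08664·3) = 142.655 mg/L
C(6) = 258.653 + 142.655 = 401.307 mg/L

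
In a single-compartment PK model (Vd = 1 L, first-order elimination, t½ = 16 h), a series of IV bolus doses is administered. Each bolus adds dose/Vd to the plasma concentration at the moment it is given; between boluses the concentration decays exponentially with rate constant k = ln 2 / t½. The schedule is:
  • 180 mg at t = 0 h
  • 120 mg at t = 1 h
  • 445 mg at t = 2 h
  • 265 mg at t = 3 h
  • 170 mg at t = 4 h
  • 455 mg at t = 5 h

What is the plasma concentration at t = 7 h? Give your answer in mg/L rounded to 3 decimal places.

1373.137 mg/L

k = ln 2 / 16 = 0.04332 per h
Dose 1 (180 mg at t=0 h): 180·exp(−0.04332·7) = 132.914 mg/L
Dose 2 (120 mg at t=1 h): 120·exp(−0.04332·6) = 92.533 mg/L
Dose 3 (445 mg at t=2 h): 445·exp(−0.04332·5) = 358.334 mg/L
Dose 4 (265 mg at t=3 h): 265·exp(−0.04332·4) = 222.838 mg/L
Dose 5 (170 mg at t=4 h): 170·exp(−0.04332·3) = 149.281 mg/L
Dose 6 (455 mg at t=5 h): 455·exp(−0.04332·2) = 417.237 mg/L
C(7) = 132.914 + 92.533 + 358.334 + 222.838 + 149.281 + 417.237 = 1373.137 mg/L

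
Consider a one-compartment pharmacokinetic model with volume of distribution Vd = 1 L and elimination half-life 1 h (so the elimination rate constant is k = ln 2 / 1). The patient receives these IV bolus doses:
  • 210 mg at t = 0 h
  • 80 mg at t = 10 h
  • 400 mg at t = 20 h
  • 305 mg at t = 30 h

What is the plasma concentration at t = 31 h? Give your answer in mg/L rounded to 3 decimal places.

k = ln 2 / 1 = 0.69315 per h
Dose 1 (210 mg at t=0 h): 210·exp(−0.69315·31) = 0.000 mg/L
Dose 2 (80 mg at t=10 h): 80·exp(−0.69315·21) = 0.000 mg/L
Dose 3 (400 mg at t=20 h): 400·exp(−0.69315·11) = 0.195 mg/L
Dose 4 (305 mg at t=30 h): 305·exp(−0.69315·1) = 152.500 mg/L
C(31) = 0.000 + 0.000 + 0.195 + 152.500 = 152.695 mg/L

152.695 mg/L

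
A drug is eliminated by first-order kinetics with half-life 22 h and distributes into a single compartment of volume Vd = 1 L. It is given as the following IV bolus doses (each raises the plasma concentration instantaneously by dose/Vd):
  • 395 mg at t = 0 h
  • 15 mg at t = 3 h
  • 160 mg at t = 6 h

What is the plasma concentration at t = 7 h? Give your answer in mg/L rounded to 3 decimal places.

k = ln 2 / 22 = 0.03151 per h
Dose 1 (395 mg at t=0 h): 395·exp(−0.03151·7) = 316.822 mg/L
Dose 2 (15 mg at t=3 h): 15·exp(−0.03151·4) = 13.224 mg/L
Dose 3 (160 mg at t=6 h): 160·exp(−0.03151·1) = 155.038 mg/L
C(7) = 316.822 + 13.224 + 155.038 = 485.083 mg/L

485.083 mg/L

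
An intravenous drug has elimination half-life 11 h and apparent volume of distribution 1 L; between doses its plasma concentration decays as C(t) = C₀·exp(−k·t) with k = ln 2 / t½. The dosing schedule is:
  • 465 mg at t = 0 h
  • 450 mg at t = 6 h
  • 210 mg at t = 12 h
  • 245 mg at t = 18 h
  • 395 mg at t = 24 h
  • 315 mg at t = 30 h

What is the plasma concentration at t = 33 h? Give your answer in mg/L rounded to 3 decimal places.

776.112 mg/L

k = ln 2 / 11 = 0.06301 per h
Dose 1 (465 mg at t=0 h): 465·exp(−0.06301·33) = 58.125 mg/L
Dose 2 (450 mg at t=6 h): 450·exp(−0.06301·27) = 82.096 mg/L
Dose 3 (210 mg at t=12 h): 210·exp(−0.06301·21) = 55.915 mg/L
Dose 4 (245 mg at t=18 h): 245·exp(−0.06301·15) = 95.207 mg/L
Dose 5 (395 mg at t=24 h): 395·exp(−0.06301·9) = 224.027 mg/L
Dose 6 (315 mg at t=30 h): 315·exp(−0.06301·3) = 260.742 mg/L
C(33) = 58.125 + 82.096 + 55.915 + 95.207 + 224.027 + 260.742 = 776.112 mg/L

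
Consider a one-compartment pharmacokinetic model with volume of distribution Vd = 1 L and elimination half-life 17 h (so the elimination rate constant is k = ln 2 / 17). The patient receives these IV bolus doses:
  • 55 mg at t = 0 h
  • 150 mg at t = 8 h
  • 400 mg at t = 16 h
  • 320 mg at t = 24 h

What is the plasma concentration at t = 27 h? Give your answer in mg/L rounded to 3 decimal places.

k = ln 2 / 17 = 0.04077 per h
Dose 1 (55 mg at t=0 h): 55·exp(−0.04077·27) = 18.292 mg/L
Dose 2 (150 mg at t=8 h): 150·exp(−0.04077·19) = 69.127 mg/L
Dose 3 (400 mg at t=16 h): 400·exp(−0.04077·11) = 255.432 mg/L
Dose 4 (320 mg at t=24 h): 320·exp(−0.04077·3) = 283.157 mg/L
C(27) = 18.292 + 69.127 + 255.432 + 283.157 = 626.008 mg/L

626.008 mg/L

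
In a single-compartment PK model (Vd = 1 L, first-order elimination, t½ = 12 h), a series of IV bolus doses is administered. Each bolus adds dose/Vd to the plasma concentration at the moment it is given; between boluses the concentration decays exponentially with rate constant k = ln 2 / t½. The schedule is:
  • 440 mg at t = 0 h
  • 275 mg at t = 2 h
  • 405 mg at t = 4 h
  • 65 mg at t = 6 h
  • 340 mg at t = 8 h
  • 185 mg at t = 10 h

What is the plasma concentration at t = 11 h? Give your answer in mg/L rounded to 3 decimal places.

k = ln 2 / 12 = 0.05776 per h
Dose 1 (440 mg at t=0 h): 440·exp(−0.05776·11) = 233.082 mg/L
Dose 2 (275 mg at t=2 h): 275·exp(−0.05776·9) = 163.516 mg/L
Dose 3 (405 mg at t=4 h): 405·exp(−0.05776·7) = 270.305 mg/L
Dose 4 (65 mg at t=6 h): 65·exp(−0.05776·5) = 48.695 mg/L
Dose 5 (340 mg at t=8 h): 340·exp(−0.05776·3) = 285.905 mg/L
Dose 6 (185 mg at t=10 h): 185·exp(−0.05776·1) = 174.617 mg/L
C(11) = 233.082 + 163.516 + 270.305 + 48.695 + 285.905 + 174.617 = 1176.119 mg/L

1176.119 mg/L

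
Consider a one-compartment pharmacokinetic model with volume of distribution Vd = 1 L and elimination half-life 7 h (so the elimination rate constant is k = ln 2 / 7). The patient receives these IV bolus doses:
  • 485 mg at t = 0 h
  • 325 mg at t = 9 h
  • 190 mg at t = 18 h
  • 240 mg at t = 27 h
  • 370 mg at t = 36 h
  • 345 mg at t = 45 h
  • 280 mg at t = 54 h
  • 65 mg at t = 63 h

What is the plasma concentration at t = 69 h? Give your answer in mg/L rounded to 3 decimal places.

k = ln 2 / 7 = 0.09902 per h
Dose 1 (485 mg at t=0 h): 485·exp(−0.09902·69) = 0.523 mg/L
Dose 2 (325 mg at t=9 h): 325·exp(−0.09902·60) = 0.854 mg/L
Dose 3 (190 mg at t=18 h): 190·exp(−0.09902·51) = 1.218 mg/L
Dose 4 (240 mg at t=27 h): 240·exp(−0.09902·42) = 3.750 mg/L
Dose 5 (370 mg at t=36 h): 370·exp(−0.09902·33) = 14.095 mg/L
Dose 6 (345 mg at t=45 h): 345·exp(−0.09902·24) = 32.042 mg/L
Dose 7 (280 mg at t=54 h): 280·exp(−0.09902·15) = 63.401 mg/L
Dose 8 (65 mg at t=63 h): 65·exp(−0.09902·6) = 35.883 mg/L
C(69) = 0.523 + 0.854 + 1.218 + 3.750 + 14.095 + 32.042 + 63.401 + 35.883 = 151.765 mg/L

151.765 mg/L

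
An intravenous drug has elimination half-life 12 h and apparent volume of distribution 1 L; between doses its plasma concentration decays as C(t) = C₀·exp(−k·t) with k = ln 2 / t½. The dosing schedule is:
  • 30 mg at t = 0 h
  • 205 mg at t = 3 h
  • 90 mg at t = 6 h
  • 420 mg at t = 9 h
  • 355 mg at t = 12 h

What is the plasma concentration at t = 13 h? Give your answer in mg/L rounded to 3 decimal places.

857.708 mg/L

k = ln 2 / 12 = 0.05776 per h
Dose 1 (30 mg at t=0 h): 30·exp(−0.05776·13) = 14.158 mg/L
Dose 2 (205 mg at t=3 h): 205·exp(−0.05776·10) = 115.052 mg/L
Dose 3 (90 mg at t=6 h): 90·exp(−0.05776·7) = 60.068 mg/L
Dose 4 (420 mg at t=9 h): 420·exp(−0.05776·4) = 333.354 mg/L
Dose 5 (355 mg at t=12 h): 355·exp(−0.05776·1) = 335.075 mg/L
C(13) = 14.158 + 115.052 + 60.068 + 333.354 + 335.075 = 857.708 mg/L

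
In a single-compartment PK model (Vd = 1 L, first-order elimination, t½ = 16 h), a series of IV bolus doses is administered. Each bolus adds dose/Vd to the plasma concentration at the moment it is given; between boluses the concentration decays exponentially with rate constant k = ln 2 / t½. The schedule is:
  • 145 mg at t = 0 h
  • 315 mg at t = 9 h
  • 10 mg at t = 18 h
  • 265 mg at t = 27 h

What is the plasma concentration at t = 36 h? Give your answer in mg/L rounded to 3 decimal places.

k = ln 2 / 16 = 0.04332 per h
Dose 1 (145 mg at t=0 h): 145·exp(−0.04332·36) = 30.482 mg/L
Dose 2 (315 mg at t=9 h): 315·exp(−0.04332·27) = 97.796 mg/L
Dose 3 (10 mg at t=18 h): 10·exp(−0.04332·18) = 4.585 mg/L
Dose 4 (265 mg at t=27 h): 265·exp(−0.04332·9) = 179.439 mg/L
C(36) = 30.482 + 97.796 + 4.585 + 179.439 = 312.303 mg/L

312.303 mg/L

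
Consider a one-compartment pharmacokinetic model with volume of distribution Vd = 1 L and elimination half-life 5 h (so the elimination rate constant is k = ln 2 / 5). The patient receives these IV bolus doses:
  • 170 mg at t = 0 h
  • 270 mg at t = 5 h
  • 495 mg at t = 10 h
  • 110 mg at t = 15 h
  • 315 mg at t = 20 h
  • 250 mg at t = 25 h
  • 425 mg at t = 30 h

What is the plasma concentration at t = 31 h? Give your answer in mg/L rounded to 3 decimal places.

595.919 mg/L

k = ln 2 / 5 = 0.13863 per h
Dose 1 (170 mg at t=0 h): 170·exp(−0.13863·31) = 2.312 mg/L
Dose 2 (270 mg at t=5 h): 270·exp(−0.13863·26) = 7.345 mg/L
Dose 3 (495 mg at t=10 h): 495·exp(−0.13863·21) = 26.933 mg/L
Dose 4 (110 mg at t=15 h): 110·exp(−0.13863·16) = 11.970 mg/L
Dose 5 (315 mg at t=20 h): 315·exp(−0.13863·11) = 68.556 mg/L
Dose 6 (250 mg at t=25 h): 250·exp(−0.13863·6) = 108.819 mg/L
Dose 7 (425 mg at t=30 h): 425·exp(−0.13863·1) = 369.984 mg/L
C(31) = 2.312 + 7.345 + 26.933 + 11.970 + 68.556 + 108.819 + 369.984 = 595.919 mg/L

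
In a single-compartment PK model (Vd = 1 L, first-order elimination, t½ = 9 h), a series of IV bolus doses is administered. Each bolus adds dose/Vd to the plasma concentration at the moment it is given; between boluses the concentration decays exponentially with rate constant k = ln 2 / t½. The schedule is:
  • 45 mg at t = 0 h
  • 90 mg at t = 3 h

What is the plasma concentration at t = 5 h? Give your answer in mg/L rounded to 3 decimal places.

k = ln 2 / 9 = 0.07702 per h
Dose 1 (45 mg at t=0 h): 45·exp(−0.07702·5) = 30.618 mg/L
Dose 2 (90 mg at t=3 h): 90·exp(−0.07702·2) = 77.152 mg/L
C(5) = 30.618 + 77.152 = 107.770 mg/L

107.770 mg/L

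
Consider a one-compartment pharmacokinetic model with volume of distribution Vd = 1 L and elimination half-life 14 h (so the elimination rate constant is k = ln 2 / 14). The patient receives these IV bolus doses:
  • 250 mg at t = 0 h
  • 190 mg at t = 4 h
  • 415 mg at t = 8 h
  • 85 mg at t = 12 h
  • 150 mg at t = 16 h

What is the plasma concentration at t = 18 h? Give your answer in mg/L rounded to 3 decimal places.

649.501 mg/L

k = ln 2 / 14 = 0.04951 per h
Dose 1 (250 mg at t=0 h): 250·exp(−0.04951·18) = 102.542 mg/L
Dose 2 (190 mg at t=4 h): 190·exp(−0.04951·14) = 95.000 mg/L
Dose 3 (415 mg at t=8 h): 415·exp(−0.04951·10) = 252.945 mg/L
Dose 4 (85 mg at t=12 h): 85·exp(−0.04951·6) = 63.155 mg/L
Dose 5 (150 mg at t=16 h): 150·exp(−0.04951·2) = 135.859 mg/L
C(18) = 102.542 + 95.000 + 252.945 + 63.155 + 135.859 = 649.501 mg/L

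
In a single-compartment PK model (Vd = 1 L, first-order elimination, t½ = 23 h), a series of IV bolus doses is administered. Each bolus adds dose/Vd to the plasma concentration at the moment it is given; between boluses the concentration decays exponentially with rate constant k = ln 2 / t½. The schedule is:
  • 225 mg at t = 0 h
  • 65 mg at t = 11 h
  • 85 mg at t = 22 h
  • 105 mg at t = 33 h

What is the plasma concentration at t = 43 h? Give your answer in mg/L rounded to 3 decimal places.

209.172 mg/L

k = ln 2 / 23 = 0.03014 per h
Dose 1 (225 mg at t=0 h): 225·exp(−0.03014·43) = 61.573 mg/L
Dose 2 (65 mg at t=11 h): 65·exp(−0.03014·32) = 24.779 mg/L
Dose 3 (85 mg at t=22 h): 85·exp(−0.03014·21) = 45.140 mg/L
Dose 4 (105 mg at t=33 h): 105·exp(−0.03014·10) = 77.680 mg/L
C(43) = 61.573 + 24.779 + 45.140 + 77.680 = 209.172 mg/L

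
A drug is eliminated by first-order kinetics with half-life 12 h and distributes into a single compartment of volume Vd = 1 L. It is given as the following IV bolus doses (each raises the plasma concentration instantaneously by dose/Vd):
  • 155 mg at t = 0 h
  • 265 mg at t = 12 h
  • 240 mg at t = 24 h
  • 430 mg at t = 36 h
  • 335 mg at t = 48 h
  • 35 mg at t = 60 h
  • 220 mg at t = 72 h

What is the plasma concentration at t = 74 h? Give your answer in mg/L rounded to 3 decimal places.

356.986 mg/L

k = ln 2 / 12 = 0.05776 per h
Dose 1 (155 mg at t=0 h): 155·exp(−0.05776·74) = 2.158 mg/L
Dose 2 (265 mg at t=12 h): 265·exp(−0.05776·62) = 7.378 mg/L
Dose 3 (240 mg at t=24 h): 240·exp(−0.05776·50) = 13.363 mg/L
Dose 4 (430 mg at t=36 h): 430·exp(−0.05776·38) = 47.886 mg/L
Dose 5 (335 mg at t=48 h): 335·exp(−0.05776·26) = 74.613 mg/L
Dose 6 (35 mg at t=60 h): 35·exp(−0.05776·14) = 15.591 mg/L
Dose 7 (220 mg at t=72 h): 220·exp(−0.05776·2) = 195.998 mg/L
C(74) = 2.158 + 7.378 + 13.363 + 47.886 + 74.613 + 15.591 + 195.998 = 356.986 mg/L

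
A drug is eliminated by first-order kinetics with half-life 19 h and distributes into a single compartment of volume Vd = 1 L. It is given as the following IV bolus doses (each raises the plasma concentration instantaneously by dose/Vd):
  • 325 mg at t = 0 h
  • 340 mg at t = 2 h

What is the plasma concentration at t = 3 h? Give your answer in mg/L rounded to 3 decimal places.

k = ln 2 / 19 = 0.03648 per h
Dose 1 (325 mg at t=0 h): 325·exp(−0.03648·3) = 291.308 mg/L
Dose 2 (340 mg at t=2 h): 340·exp(−0.03648·1) = 327.820 mg/L
C(3) = 291.308 + 327.820 = 619.128 mg/L

619.128 mg/L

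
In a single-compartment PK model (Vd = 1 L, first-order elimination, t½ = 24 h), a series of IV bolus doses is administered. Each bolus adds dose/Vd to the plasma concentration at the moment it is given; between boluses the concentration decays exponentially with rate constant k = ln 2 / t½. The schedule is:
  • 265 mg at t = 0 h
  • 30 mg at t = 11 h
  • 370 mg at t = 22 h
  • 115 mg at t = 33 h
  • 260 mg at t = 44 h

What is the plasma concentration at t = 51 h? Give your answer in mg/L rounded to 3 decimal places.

k = ln 2 / 24 = 0.02888 per h
Dose 1 (265 mg at t=0 h): 265·exp(−0.02888·51) = 60.752 mg/L
Dose 2 (30 mg at t=11 h): 30·exp(−0.02888·40) = 9.449 mg/L
Dose 3 (370 mg at t=22 h): 370·exp(−0.02888·29) = 160.124 mg/L
Dose 4 (115 mg at t=33 h): 115·exp(−0.02888·18) = 68.379 mg/L
Dose 5 (260 mg at t=44 h): 260·exp(−0.02888·7) = 212.409 mg/L
C(51) = 60.752 + 9.449 + 160.124 + 68.379 + 212.409 = 511.114 mg/L

511.114 mg/L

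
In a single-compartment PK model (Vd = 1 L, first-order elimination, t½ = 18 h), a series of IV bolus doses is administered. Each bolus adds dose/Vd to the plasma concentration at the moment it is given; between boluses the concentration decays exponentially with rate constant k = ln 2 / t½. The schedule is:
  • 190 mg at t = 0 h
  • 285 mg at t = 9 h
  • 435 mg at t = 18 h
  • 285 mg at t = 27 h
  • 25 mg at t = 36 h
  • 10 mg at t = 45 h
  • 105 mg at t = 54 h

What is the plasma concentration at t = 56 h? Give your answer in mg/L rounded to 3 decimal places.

377.956 mg/L

k = ln 2 / 18 = 0.03851 per h
Dose 1 (190 mg at t=0 h): 190·exp(−0.03851·56) = 21.990 mg/L
Dose 2 (285 mg at t=9 h): 285·exp(−0.03851·47) = 46.647 mg/L
Dose 3 (435 mg at t=18 h): 435·exp(−0.03851·38) = 100.689 mg/L
Dose 4 (285 mg at t=27 h): 285·exp(−0.03851·29) = 93.294 mg/L
Dose 5 (25 mg at t=36 h): 25·exp(−0.03851·20) = 11.573 mg/L
Dose 6 (10 mg at t=45 h): 10·exp(−0.03851·11) = 6.547 mg/L
Dose 7 (105 mg at t=54 h): 105·exp(−0.03851·2) = 97.217 mg/L
C(56) = 21.990 + 46.647 + 100.689 + 93.294 + 11.573 + 6.547 + 97.217 = 377.956 mg/L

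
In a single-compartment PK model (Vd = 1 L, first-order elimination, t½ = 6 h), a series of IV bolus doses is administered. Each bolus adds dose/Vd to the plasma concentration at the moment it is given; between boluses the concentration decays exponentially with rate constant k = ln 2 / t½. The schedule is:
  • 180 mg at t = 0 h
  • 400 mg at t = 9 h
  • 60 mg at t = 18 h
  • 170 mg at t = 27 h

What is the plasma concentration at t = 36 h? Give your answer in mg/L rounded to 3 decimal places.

k = ln 2 / 6 = 0.11552 per h
Dose 1 (180 mg at t=0 h): 180·exp(−0.11552·36) = 2.813 mg/L
Dose 2 (400 mg at t=9 h): 400·exp(−0.11552·27) = 17.678 mg/L
Dose 3 (60 mg at t=18 h): 60·exp(−0.11552·18) = 7.500 mg/L
Dose 4 (170 mg at t=27 h): 170·exp(−0.11552·9) = 60.104 mg/L
C(36) = 2.813 + 17.678 + 7.500 + 60.104 = 88.094 mg/L

88.094 mg/L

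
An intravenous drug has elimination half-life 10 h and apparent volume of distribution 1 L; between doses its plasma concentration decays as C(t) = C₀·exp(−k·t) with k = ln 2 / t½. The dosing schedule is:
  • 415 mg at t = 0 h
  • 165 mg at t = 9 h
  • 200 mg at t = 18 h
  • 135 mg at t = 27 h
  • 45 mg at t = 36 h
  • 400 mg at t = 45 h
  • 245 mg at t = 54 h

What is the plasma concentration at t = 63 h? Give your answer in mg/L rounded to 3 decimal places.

282.234 mg/L

k = ln 2 / 10 = 0.06931 per h
Dose 1 (415 mg at t=0 h): 415·exp(−0.06931·63) = 5.267 mg/L
Dose 2 (165 mg at t=9 h): 165·exp(−0.06931·54) = 3.908 mg/L
Dose 3 (200 mg at t=18 h): 200·exp(−0.06931·45) = 8.839 mg/L
Dose 4 (135 mg at t=27 h): 135·exp(−0.06931·36) = 11.133 mg/L
Dose 5 (45 mg at t=36 h): 45·exp(−0.06931·27) = 6.925 mg/L
Dose 6 (400 mg at t=45 h): 400·exp(−0.06931·18) = 114.870 mg/L
Dose 7 (245 mg at t=54 h): 245·exp(−0.06931·9) = 131.292 mg/L
C(63) = 5.267 + 3.908 + 8.839 + 11.133 + 6.925 + 114.870 + 131.292 = 282.234 mg/L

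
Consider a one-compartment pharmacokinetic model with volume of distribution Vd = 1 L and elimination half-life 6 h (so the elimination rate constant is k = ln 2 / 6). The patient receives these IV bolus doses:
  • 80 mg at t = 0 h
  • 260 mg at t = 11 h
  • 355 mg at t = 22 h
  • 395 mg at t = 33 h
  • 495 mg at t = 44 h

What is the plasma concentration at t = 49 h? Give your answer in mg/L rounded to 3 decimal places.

359.210 mg/L

k = ln 2 / 6 = 0.11552 per h
Dose 1 (80 mg at t=0 h): 80·exp(−0.11552·49) = 0.278 mg/L
Dose 2 (260 mg at t=11 h): 260·exp(−0.11552·38) = 3.224 mg/L
Dose 3 (355 mg at t=22 h): 355·exp(−0.11552·27) = 15.689 mg/L
Dose 4 (395 mg at t=33 h): 395·exp(−0.11552·16) = 62.209 mg/L
Dose 5 (495 mg at t=44 h): 495·exp(−0.11552·5) = 277.809 mg/L
C(49) = 0.278 + 3.224 + 15.689 + 62.209 + 277.809 = 359.210 mg/L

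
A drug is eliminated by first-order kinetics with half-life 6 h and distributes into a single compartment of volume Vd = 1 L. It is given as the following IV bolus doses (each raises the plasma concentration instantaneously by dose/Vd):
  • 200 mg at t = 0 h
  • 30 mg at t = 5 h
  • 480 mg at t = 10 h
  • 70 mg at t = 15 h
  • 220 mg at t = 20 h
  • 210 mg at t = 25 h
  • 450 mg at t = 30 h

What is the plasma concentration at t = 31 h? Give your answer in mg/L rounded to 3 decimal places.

628.147 mg/L

k = ln 2 / 6 = 0.11552 per h
Dose 1 (200 mg at t=0 h): 200·exp(−0.11552·31) = 5.568 mg/L
Dose 2 (30 mg at t=5 h): 30·exp(−0.11552·26) = 1.488 mg/L
Dose 3 (480 mg at t=10 h): 480·exp(−0.11552·21) = 42.426 mg/L
Dose 4 (70 mg at t=15 h): 70·exp(−0.11552·16) = 11.024 mg/L
Dose 5 (220 mg at t=20 h): 220·exp(−0.11552·11) = 61.735 mg/L
Dose 6 (210 mg at t=25 h): 210·exp(−0.11552·6) = 105.000 mg/L
Dose 7 (450 mg at t=30 h): 450·exp(−0.11552·1) = 400.904 mg/L
C(31) = 5.568 + 1.488 + 42.426 + 11.024 + 61.735 + 105.000 + 400.904 = 628.147 mg/L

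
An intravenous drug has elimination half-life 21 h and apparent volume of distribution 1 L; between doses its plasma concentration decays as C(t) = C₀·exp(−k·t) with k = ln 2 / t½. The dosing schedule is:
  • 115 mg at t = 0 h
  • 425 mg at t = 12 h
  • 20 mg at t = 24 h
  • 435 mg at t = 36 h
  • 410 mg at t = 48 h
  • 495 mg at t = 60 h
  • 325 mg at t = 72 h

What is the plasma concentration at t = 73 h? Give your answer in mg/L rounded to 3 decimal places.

1015.704 mg/L

k = ln 2 / 21 = 0.03301 per h
Dose 1 (115 mg at t=0 h): 115·exp(−0.03301·73) = 10.334 mg/L
Dose 2 (425 mg at t=12 h): 425·exp(−0.03301·61) = 56.750 mg/L
Dose 3 (20 mg at t=24 h): 20·exp(−0.03301·49) = 3.969 mg/L
Dose 4 (435 mg at t=36 h): 435·exp(−0.03301·37) = 128.263 mg/L
Dose 5 (410 mg at t=48 h): 410·exp(−0.03301·25) = 179.645 mg/L
Dose 6 (495 mg at t=60 h): 495·exp(−0.03301·13) = 322.295 mg/L
Dose 7 (325 mg at t=72 h): 325·exp(−0.03301·1) = 314.448 mg/L
C(73) = 10.334 + 56.750 + 3.969 + 128.263 + 179.645 + 322.295 + 314.448 = 1015.704 mg/L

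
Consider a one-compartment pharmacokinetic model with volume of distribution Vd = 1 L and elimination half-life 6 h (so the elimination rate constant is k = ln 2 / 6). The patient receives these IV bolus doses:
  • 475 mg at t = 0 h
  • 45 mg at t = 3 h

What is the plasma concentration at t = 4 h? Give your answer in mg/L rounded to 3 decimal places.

339.322 mg/L

k = ln 2 / 6 = 0.11552 per h
Dose 1 (475 mg at t=0 h): 475·exp(−0.11552·4) = 299.231 mg/L
Dose 2 (45 mg at t=3 h): 45·exp(−0.11552·1) = 40.090 mg/L
C(4) = 299.231 + 40.090 = 339.322 mg/L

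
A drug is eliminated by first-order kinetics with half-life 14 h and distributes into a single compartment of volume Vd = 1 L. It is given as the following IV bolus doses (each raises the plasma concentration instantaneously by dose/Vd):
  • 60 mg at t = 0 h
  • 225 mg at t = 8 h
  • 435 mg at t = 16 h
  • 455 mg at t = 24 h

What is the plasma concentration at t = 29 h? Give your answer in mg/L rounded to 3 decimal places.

k = ln 2 / 14 = 0.04951 per h
Dose 1 (60 mg at t=0 h): 60·exp(−0.04951·29) = 14.275 mg/L
Dose 2 (225 mg at t=8 h): 225·exp(−0.04951·21) = 79.550 mg/L
Dose 3 (435 mg at t=16 h): 435·exp(−0.04951·13) = 228.540 mg/L
Dose 4 (455 mg at t=24 h): 455·exp(−0.04951·5) = 355.223 mg/L
C(29) = 14.275 + 79.550 + 228.540 + 355.223 = 677.587 mg/L

677.587 mg/L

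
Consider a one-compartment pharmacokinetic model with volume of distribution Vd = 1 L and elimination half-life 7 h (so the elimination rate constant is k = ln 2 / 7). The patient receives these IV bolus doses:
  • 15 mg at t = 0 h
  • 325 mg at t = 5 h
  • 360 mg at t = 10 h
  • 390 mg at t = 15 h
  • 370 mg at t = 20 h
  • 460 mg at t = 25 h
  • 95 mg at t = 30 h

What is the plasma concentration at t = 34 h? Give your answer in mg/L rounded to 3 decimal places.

456.884 mg/L

k = ln 2 / 7 = 0.09902 per h
Dose 1 (15 mg at t=0 h): 15·exp(−0.09902·34) = 0.518 mg/L
Dose 2 (325 mg at t=5 h): 325·exp(−0.09902·29) = 18.398 mg/L
Dose 3 (360 mg at t=10 h): 360·exp(−0.09902·24) = 33.435 mg/L
Dose 4 (390 mg at t=15 h): 390·exp(−0.09902·19) = 59.427 mg/L
Dose 5 (370 mg at t=20 h): 370·exp(−0.09902·14) = 92.500 mg/L
Dose 6 (460 mg at t=25 h): 460·exp(−0.09902·9) = 188.677 mg/L
Dose 7 (95 mg at t=30 h): 95·exp(−0.09902·4) = 63.930 mg/L
C(34) = 0.518 + 18.398 + 33.435 + 59.427 + 92.500 + 188.677 + 63.930 = 456.884 mg/L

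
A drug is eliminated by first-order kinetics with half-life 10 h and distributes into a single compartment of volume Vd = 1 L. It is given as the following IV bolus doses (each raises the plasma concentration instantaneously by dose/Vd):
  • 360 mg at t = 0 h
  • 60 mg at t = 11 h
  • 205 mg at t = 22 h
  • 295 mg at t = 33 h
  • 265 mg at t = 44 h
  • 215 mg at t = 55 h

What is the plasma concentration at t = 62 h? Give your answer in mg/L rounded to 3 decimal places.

267.430 mg/L

k = ln 2 / 10 = 0.06931 per h
Dose 1 (360 mg at t=0 h): 360·exp(−0.06931·62) = 4.897 mg/L
Dose 2 (60 mg at t=11 h): 60·exp(−0.06931·51) = 1.749 mg/L
Dose 3 (205 mg at t=22 h): 205·exp(−0.06931·40) = 12.812 mg/L
Dose 4 (295 mg at t=33 h): 295·exp(−0.06931·29) = 39.522 mg/L
Dose 5 (265 mg at t=44 h): 265·exp(−0.06931·18) = 76.101 mg/L
Dose 6 (215 mg at t=55 h): 215·exp(−0.06931·7) = 132.348 mg/L
C(62) = 4.897 + 1.749 + 12.812 + 39.522 + 76.101 + 132.348 = 267.430 mg/L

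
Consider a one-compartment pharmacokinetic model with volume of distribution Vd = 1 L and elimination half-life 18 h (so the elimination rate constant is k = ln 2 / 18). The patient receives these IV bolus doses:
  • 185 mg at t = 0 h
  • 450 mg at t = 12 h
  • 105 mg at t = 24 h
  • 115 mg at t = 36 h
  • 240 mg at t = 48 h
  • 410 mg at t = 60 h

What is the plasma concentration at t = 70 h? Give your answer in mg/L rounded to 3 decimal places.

491.451 mg/L

k = ln 2 / 18 = 0.03851 per h
Dose 1 (185 mg at t=0 h): 185·exp(−0.03851·70) = 12.488 mg/L
Dose 2 (450 mg at t=12 h): 450·exp(−0.03851·58) = 48.220 mg/L
Dose 3 (105 mg at t=24 h): 105·exp(−0.03851·46) = 17.860 mg/L
Dose 4 (115 mg at t=36 h): 115·exp(−0.03851·34) = 31.052 mg/L
Dose 5 (240 mg at t=48 h): 240·exp(−0.03851·22) = 102.869 mg/L
Dose 6 (410 mg at t=60 h): 410·exp(−0.03851·10) = 278.962 mg/L
C(70) = 12.488 + 48.220 + 17.860 + 31.052 + 102.869 + 278.962 = 491.451 mg/L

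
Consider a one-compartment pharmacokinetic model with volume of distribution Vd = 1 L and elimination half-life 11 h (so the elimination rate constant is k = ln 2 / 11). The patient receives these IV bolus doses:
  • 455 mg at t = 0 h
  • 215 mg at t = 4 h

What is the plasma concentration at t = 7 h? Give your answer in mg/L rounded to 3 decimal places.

k = ln 2 / 11 = 0.06301 per h
Dose 1 (455 mg at t=0 h): 455·exp(−0.06301·7) = 292.716 mg/L
Dose 2 (215 mg at t=4 h): 215·exp(−0.06301·3) = 177.967 mg/L
C(7) = 292.716 + 177.967 = 470.683 mg/L

470.683 mg/L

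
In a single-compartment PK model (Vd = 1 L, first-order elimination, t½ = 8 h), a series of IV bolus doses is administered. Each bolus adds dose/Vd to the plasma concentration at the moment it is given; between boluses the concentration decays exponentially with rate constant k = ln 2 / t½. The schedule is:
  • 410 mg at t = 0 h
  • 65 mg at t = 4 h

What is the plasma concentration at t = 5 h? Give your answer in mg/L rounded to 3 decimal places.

325.457 mg/L

k = ln 2 / 8 = 0.08664 per h
Dose 1 (410 mg at t=0 h): 410·exp(−0.08664·5) = 265.852 mg/L
Dose 2 (65 mg at t=4 h): 65·exp(−0.08664·1) = 59.605 mg/L
C(5) = 265.852 + 59.605 = 325.457 mg/L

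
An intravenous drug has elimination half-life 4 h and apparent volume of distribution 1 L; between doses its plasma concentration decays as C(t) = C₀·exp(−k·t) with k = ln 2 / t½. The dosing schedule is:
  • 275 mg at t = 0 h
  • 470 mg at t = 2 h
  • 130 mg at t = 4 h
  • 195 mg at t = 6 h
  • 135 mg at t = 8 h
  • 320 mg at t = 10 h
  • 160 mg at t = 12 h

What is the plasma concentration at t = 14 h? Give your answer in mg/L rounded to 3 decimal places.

k = ln 2 / 4 = 0.17329 per h
Dose 1 (275 mg at t=0 h): 275·exp(−0.17329·14) = 24.307 mg/L
Dose 2 (470 mg at t=2 h): 470·exp(−0.17329·12) = 58.750 mg/L
Dose 3 (130 mg at t=4 h): 130·exp(−0.17329·10) = 22.981 mg/L
Dose 4 (195 mg at t=6 h): 195·exp(−0.17329·8) = 48.750 mg/L
Dose 5 (135 mg at t=8 h): 135·exp(−0.17329·6) = 47.730 mg/L
Dose 6 (320 mg at t=10 h): 320·exp(−0.17329·4) = 160.000 mg/L
Dose 7 (160 mg at t=12 h): 160·exp(−0.17329·2) = 113.137 mg/L
C(14) = 24.307 + 58.750 + 22.981 + 48.750 + 47.730 + 160.000 + 113.137 = 475.655 mg/L

475.655 mg/L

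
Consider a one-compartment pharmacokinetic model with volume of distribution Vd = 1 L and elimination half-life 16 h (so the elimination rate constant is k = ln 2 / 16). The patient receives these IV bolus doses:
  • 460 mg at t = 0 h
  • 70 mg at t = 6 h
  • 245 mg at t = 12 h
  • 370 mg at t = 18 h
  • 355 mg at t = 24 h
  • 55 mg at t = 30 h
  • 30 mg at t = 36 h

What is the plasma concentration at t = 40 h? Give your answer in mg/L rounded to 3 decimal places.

k = ln 2 / 16 = 0.04332 per h
Dose 1 (460 mg at t=0 h): 460·exp(−0.04332·40) = 81.317 mg/L
Dose 2 (70 mg at t=6 h): 70·exp(−0.04332·34) = 16.048 mg/L
Dose 3 (245 mg at t=12 h): 245·exp(−0.04332·28) = 72.839 mg/L
Dose 4 (370 mg at t=18 h): 370·exp(−0.04332·22) = 142.655 mg/L
Dose 5 (355 mg at t=24 h): 355·exp(−0.04332·16) = 177.500 mg/L
Dose 6 (55 mg at t=30 h): 55·exp(−0.04332·10) = 35.663 mg/L
Dose 7 (30 mg at t=36 h): 30·exp(−0.04332·4) = 25.227 mg/L
C(40) = 81.317 + 16.048 + 72.839 + 142.655 + 177.500 + 35.663 + 25.227 = 551.248 mg/L

551.248 mg/L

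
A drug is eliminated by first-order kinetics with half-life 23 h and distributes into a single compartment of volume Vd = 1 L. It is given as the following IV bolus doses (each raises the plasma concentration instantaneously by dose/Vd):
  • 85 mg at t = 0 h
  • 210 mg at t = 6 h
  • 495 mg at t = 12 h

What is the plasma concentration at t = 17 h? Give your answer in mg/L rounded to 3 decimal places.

627.429 mg/L

k = ln 2 / 23 = 0.03014 per h
Dose 1 (85 mg at t=0 h): 85·exp(−0.03014·17) = 50.924 mg/L
Dose 2 (210 mg at t=6 h): 210·exp(−0.03014·11) = 150.747 mg/L
Dose 3 (495 mg at t=12 h): 495·exp(−0.03014·5) = 425.759 mg/L
C(17) = 50.924 + 150.747 + 425.759 = 627.429 mg/L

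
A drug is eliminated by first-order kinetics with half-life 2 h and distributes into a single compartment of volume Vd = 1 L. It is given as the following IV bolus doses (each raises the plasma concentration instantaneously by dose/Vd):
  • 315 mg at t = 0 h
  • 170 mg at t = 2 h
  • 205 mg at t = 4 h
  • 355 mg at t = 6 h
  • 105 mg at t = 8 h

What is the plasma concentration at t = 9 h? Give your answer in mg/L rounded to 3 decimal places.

264.944 mg/L

k = ln 2 / 2 = 0.34657 per h
Dose 1 (315 mg at t=0 h): 315·exp(−0.34657·9) = 13.921 mg/L
Dose 2 (170 mg at t=2 h): 170·exp(−0.34657·7) = 15.026 mg/L
Dose 3 (205 mg at t=4 h): 205·exp(−0.34657·5) = 36.239 mg/L
Dose 4 (355 mg at t=6 h): 355·exp(−0.34657·3) = 125.511 mg/L
Dose 5 (105 mg at t=8 h): 105·exp(−0.34657·1) = 74.246 mg/L
C(9) = 13.921 + 15.026 + 36.239 + 125.511 + 74.246 = 264.944 mg/L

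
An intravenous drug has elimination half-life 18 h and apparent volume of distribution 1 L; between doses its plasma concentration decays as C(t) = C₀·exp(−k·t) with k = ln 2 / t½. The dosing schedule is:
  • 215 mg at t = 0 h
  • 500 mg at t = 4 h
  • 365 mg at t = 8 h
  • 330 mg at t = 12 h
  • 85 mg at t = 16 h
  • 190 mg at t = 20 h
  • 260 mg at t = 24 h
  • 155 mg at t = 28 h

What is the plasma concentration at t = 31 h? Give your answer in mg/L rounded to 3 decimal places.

k = ln 2 / 18 = 0.03851 per h
Dose 1 (215 mg at t=0 h): 215·exp(−0.03851·31) = 65.163 mg/L
Dose 2 (500 mg at t=4 h): 500·exp(−0.03851·27) = 176.777 mg/L
Dose 3 (365 mg at t=8 h): 365·exp(−0.03851·23) = 150.537 mg/L
Dose 4 (330 mg at t=12 h): 330·exp(−0.03851·19) = 158.767 mg/L
Dose 5 (85 mg at t=16 h): 85·exp(−0.03851·15) = 47.705 mg/L
Dose 6 (190 mg at t=20 h): 190·exp(−0.03851·11) = 124.392 mg/L
Dose 7 (260 mg at t=24 h): 260·exp(−0.03851·7) = 198.567 mg/L
Dose 8 (155 mg at t=28 h): 155·exp(−0.03851·3) = 138.089 mg/L
C(31) = 65.163 + 176.777 + 150.537 + 158.767 + 47.705 + 124.392 + 198.567 + 138.089 = 1059.995 mg/L

1059.995 mg/L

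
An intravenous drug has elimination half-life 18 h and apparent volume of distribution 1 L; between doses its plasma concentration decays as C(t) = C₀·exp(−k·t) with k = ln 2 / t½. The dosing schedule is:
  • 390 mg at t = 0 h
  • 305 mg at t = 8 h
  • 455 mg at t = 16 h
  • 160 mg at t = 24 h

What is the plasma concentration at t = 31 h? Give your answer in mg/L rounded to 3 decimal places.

k = ln 2 / 18 = 0.03851 per h
Dose 1 (390 mg at t=0 h): 390·exp(−0.03851·31) = 118.202 mg/L
Dose 2 (305 mg at t=8 h): 305·exp(−0.03851·23) = 125.791 mg/L
Dose 3 (455 mg at t=16 h): 455·exp(−0.03851·15) = 255.360 mg/L
Dose 4 (160 mg at t=24 h): 160·exp(−0.03851·7) = 122.195 mg/L
C(31) = 118.202 + 125.791 + 255.360 + 122.195 = 621.548 mg/L

621.548 mg/L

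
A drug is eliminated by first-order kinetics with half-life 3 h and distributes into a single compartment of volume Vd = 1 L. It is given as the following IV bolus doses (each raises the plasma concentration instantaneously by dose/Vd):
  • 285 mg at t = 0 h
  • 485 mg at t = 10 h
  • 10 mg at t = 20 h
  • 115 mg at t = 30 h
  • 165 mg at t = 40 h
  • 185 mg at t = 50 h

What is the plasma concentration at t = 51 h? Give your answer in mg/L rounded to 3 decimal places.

160.773 mg/L

k = ln 2 / 3 = 0.23105 per h
Dose 1 (285 mg at t=0 h): 285·exp(−0.23105·51) = 0.002 mg/L
Dose 2 (485 mg at t=10 h): 485·exp(−0.23105·41) = 0.037 mg/L
Dose 3 (10 mg at t=20 h): 10·exp(−0.23105·31) = 0.008 mg/L
Dose 4 (115 mg at t=30 h): 115·exp(−0.23105·21) = 0.898 mg/L
Dose 5 (165 mg at t=40 h): 165·exp(−0.23105·11) = 12.993 mg/L
Dose 6 (185 mg at t=50 h): 185·exp(−0.23105·1) = 146.835 mg/L
C(51) = 0.002 + 0.037 + 0.008 + 0.898 + 12.993 + 146.835 = 160.773 mg/L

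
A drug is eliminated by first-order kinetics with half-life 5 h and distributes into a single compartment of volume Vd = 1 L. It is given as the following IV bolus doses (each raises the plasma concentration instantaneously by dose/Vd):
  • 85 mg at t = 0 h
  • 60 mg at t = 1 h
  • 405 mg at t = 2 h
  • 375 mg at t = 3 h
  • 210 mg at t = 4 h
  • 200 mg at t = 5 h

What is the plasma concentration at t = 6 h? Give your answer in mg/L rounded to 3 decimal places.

k = ln 2 / 5 = 0.13863 per h
Dose 1 (85 mg at t=0 h): 85·exp(−0.13863·6) = 36.998 mg/L
Dose 2 (60 mg at t=1 h): 60·exp(−0.13863·5) = 30.000 mg/L
Dose 3 (405 mg at t=2 h): 405·exp(−0.13863·4) = 232.611 mg/L
Dose 4 (375 mg at t=3 h): 375·exp(−0.13863·3) = 247.408 mg/L
Dose 5 (210 mg at t=4 h): 210·exp(−0.13863·2) = 159.150 mg/L
Dose 6 (200 mg at t=5 h): 200·exp(−0.13863·1) = 174.110 mg/L
C(6) = 36.998 + 30.000 + 232.611 + 247.408 + 159.150 + 174.110 = 880.278 mg/L

880.278 mg/L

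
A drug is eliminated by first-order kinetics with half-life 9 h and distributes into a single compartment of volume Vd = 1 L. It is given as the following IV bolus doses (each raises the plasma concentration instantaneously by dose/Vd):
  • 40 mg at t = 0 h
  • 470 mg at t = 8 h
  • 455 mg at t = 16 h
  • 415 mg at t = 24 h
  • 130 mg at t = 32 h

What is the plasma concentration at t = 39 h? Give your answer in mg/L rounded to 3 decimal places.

329.094 mg/L

k = ln 2 / 9 = 0.07702 per h
Dose 1 (40 mg at t=0 h): 40·exp(−0.07702·39) = 1.984 mg/L
Dose 2 (470 mg at t=8 h): 470·exp(−0.07702·31) = 43.173 mg/L
Dose 3 (455 mg at t=16 h): 455·exp(−0.07702·23) = 77.395 mg/L
Dose 4 (415 mg at t=24 h): 415·exp(−0.07702·15) = 130.717 mg/L
Dose 5 (130 mg at t=32 h): 130·exp(−0.07702·7) = 75.824 mg/L
C(39) = 1.984 + 43.173 + 77.395 + 130.717 + 75.824 = 329.094 mg/L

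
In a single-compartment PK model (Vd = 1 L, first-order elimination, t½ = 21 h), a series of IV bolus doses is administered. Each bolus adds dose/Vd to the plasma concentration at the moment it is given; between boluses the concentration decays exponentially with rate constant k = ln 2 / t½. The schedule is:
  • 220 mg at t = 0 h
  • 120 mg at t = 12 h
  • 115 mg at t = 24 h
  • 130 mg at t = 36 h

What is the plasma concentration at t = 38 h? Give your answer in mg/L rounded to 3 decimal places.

k = ln 2 / 21 = 0.03301 per h
Dose 1 (220 mg at t=0 h): 220·exp(−0.03301·38) = 62.763 mg/L
Dose 2 (120 mg at t=12 h): 120·exp(−0.03301·26) = 50.872 mg/L
Dose 3 (115 mg at t=24 h): 115·exp(−0.03301·14) = 72.445 mg/L
Dose 4 (130 mg at t=36 h): 130·exp(−0.03301·2) = 121.695 mg/L
C(38) = 62.763 + 50.872 + 72.445 + 121.695 = 307.775 mg/L

307.775 mg/L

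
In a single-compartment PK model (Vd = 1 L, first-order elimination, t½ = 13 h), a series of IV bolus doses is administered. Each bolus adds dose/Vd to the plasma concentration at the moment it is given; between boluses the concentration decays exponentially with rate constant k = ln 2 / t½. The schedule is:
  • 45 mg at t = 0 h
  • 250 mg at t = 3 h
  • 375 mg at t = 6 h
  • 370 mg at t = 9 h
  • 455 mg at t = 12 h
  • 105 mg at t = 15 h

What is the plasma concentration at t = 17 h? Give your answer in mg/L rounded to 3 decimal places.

1029.709 mg/L

k = ln 2 / 13 = 0.05332 per h
Dose 1 (45 mg at t=0 h): 45·exp(−0.05332·17) = 18.178 mg/L
Dose 2 (250 mg at t=3 h): 250·exp(−0.05332·14) = 118.510 mg/L
Dose 3 (375 mg at t=6 h): 375·exp(−0.05332·11) = 208.600 mg/L
Dose 4 (370 mg at t=9 h): 370·exp(−0.05332·8) = 241.520 mg/L
Dose 5 (455 mg at t=12 h): 455·exp(−0.05332·5) = 348.522 mg/L
Dose 6 (105 mg at t=15 h): 105·exp(−0.05332·2) = 94.379 mg/L
C(17) = 18.178 + 118.510 + 208.600 + 241.520 + 348.522 + 94.379 = 1029.709 mg/L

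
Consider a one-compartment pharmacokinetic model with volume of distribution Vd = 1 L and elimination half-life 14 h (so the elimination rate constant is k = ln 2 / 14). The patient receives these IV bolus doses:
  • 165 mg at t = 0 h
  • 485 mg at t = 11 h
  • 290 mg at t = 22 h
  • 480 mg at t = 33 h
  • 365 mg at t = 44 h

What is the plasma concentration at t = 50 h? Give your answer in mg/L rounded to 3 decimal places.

634.780 mg/L

k = ln 2 / 14 = 0.04951 per h
Dose 1 (165 mg at t=0 h): 165·exp(−0.04951·50) = 13.880 mg/L
Dose 2 (485 mg at t=11 h): 485·exp(−0.04951·39) = 70.333 mg/L
Dose 3 (290 mg at t=22 h): 290·exp(−0.04951·28) = 72.500 mg/L
Dose 4 (480 mg at t=33 h): 480·exp(−0.04951·17) = 206.873 mg/L
Dose 5 (365 mg at t=44 h): 365·exp(−0.04951·6) = 271.194 mg/L
C(50) = 13.880 + 70.333 + 72.500 + 206.873 + 271.194 = 634.780 mg/L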